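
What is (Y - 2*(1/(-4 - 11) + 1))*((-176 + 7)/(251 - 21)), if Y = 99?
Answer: -246233/3450 ≈ -71.372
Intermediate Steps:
(Y - 2*(1/(-4 - 11) + 1))*((-176 + 7)/(251 - 21)) = (99 - 2*(1/(-4 - 11) + 1))*((-176 + 7)/(251 - 21)) = (99 - 2*(1/(-15) + 1))*(-169/230) = (99 - 2*(-1/15 + 1))*(-169*1/230) = (99 - 2*14/15)*(-169/230) = (99 - 28/15)*(-169/230) = (1457/15)*(-169/230) = -246233/3450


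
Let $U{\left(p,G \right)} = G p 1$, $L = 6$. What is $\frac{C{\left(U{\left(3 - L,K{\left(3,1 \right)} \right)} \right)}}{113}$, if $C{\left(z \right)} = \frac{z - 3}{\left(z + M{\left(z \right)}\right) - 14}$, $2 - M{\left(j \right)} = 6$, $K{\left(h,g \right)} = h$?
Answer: $\frac{4}{1017} \approx 0.0039331$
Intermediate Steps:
$M{\left(j \right)} = -4$ ($M{\left(j \right)} = 2 - 6 = -4$)
$U{\left(p,G \right)} = G p$
$C{\left(z \right)} = \frac{-3 + z}{-18 + z}$ ($C{\left(z \right)} = \frac{z - 3}{\left(z - 4\right) - 14} = \frac{-3 + z}{\left(-4 + z\right) - 14} = \frac{-3 + z}{-18 + z}$)
$\frac{C{\left(U{\left(3 - L,K{\left(3,1 \right)} \right)} \right)}}{113} = \frac{\frac{1}{-18 + 3 \left(3 - 6\right)} \left(-3 + 3 \left(3 - 6\right)\right)}{113} = \frac{-3 + 3 \left(3 - 6\right)}{-18 + 3 \left(3 - 6\right)} \frac{1}{113} = \frac{-3 + 3 \left(-3\right)}{-18 + 3 \left(-3\right)} \frac{1}{113} = \frac{-3 - 9}{-18 - 9} \cdot \frac{1}{113} = \frac{1}{-27} \left(-12\right) \frac{1}{113} = \left(- \frac{1}{27}\right) \left(-12\right) \frac{1}{113} = \frac{4}{9} \cdot \frac{1}{113} = \frac{4}{1017}$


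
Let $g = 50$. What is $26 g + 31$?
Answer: $1331$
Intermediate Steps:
$26 g + 31 = 26 \cdot 50 + 31 = 1300 + 31 = 1331$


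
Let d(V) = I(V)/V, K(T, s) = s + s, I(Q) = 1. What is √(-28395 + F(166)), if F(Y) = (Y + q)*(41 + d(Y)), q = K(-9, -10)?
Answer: I*√154369542/83 ≈ 149.69*I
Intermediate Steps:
K(T, s) = 2*s
q = -20 (q = 2*(-10) = -20)
d(V) = 1/V
F(Y) = (-20 + Y)*(41 + 1/Y) (F(Y) = (Y - 20)*(41 + 1/Y) = (-20 + Y)*(41 + 1/Y))
√(-28395 + F(166)) = √(-28395 + (-819 - 20/166 + 41*166)) = √(-28395 + (-819 - 20*1/166 + 6806)) = √(-28395 + (-819 - 10/83 + 6806)) = √(-28395 + 496911/83) = √(-1859874/83) = I*√154369542/83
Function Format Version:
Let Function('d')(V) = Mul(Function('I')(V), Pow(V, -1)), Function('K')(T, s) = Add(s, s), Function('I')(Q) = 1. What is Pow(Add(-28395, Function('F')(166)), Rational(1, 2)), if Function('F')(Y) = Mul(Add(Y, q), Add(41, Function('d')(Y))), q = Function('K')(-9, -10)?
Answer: Mul(Rational(1, 83), I, Pow(154369542, Rational(1, 2))) ≈ Mul(149.69, I)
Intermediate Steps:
Function('K')(T, s) = Mul(2, s)
q = -20 (q = Mul(2, -10) = -20)
Function('d')(V) = Pow(V, -1) (Function('d')(V) = Mul(1, Pow(V, -1)) = Pow(V, -1))
Function('F')(Y) = Mul(Add(-20, Y), Add(41, Pow(Y, -1))) (Function('F')(Y) = Mul(Add(Y, -20), Add(41, Pow(Y, -1))) = Mul(Add(-20, Y), Add(41, Pow(Y, -1))))
Pow(Add(-28395, Function('F')(166)), Rational(1, 2)) = Pow(Add(-28395, Add(-819, Mul(-20, Pow(166, -1)), Mul(41, 166))), Rational(1, 2)) = Pow(Add(-28395, Add(-819, Mul(-20, Rational(1, 166)), 6806)), Rational(1, 2)) = Pow(Add(-28395, Add(-819, Rational(-10, 83), 6806)), Rational(1, 2)) = Pow(Add(-28395, Rational(496911, 83)), Rational(1, 2)) = Pow(Rational(-1859874, 83), Rational(1, 2)) = Mul(Rational(1, 83), I, Pow(154369542, Rational(1, 2)))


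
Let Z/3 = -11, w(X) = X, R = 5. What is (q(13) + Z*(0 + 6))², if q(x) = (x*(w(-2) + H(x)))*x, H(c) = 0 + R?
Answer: 95481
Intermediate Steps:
Z = -33 (Z = 3*(-11) = -33)
H(c) = 5 (H(c) = 0 + 5 = 5)
q(x) = 3*x² (q(x) = (x*(-2 + 5))*x = (x*3)*x = (3*x)*x = 3*x²)
(q(13) + Z*(0 + 6))² = (3*13² - 33*(0 + 6))² = (3*169 - 33*6)² = (507 - 198)² = 309² = 95481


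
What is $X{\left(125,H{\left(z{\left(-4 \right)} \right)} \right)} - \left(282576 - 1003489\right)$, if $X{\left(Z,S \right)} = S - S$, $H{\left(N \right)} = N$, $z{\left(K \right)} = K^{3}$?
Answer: $720913$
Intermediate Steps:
$X{\left(Z,S \right)} = 0$
$X{\left(125,H{\left(z{\left(-4 \right)} \right)} \right)} - \left(282576 - 1003489\right) = 0 - \left(282576 - 1003489\right) = 0 - -720913 = 0 + 720913 = 720913$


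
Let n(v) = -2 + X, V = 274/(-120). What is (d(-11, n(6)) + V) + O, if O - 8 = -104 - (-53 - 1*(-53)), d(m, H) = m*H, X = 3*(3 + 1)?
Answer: -12497/60 ≈ -208.28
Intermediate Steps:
X = 12 (X = 3*4 = 12)
V = -137/60 (V = 274*(-1/120) = -137/60 ≈ -2.2833)
n(v) = 10 (n(v) = -2 + 12 = 10)
d(m, H) = H*m
O = -96 (O = 8 + (-104 - (-53 - 1*(-53))) = 8 + (-104 - (-53 + 53)) = 8 + (-104 - 1*0) = 8 + (-104 + 0) = 8 - 104 = -96)
(d(-11, n(6)) + V) + O = (10*(-11) - 137/60) - 96 = (-110 - 137/60) - 96 = -6737/60 - 96 = -12497/60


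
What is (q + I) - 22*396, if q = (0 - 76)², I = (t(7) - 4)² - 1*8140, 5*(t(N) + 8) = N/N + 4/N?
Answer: -13400819/1225 ≈ -10939.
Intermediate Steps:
t(N) = -39/5 + 4/(5*N) (t(N) = -8 + (N/N + 4/N)/5 = -8 + (1 + 4/N)/5 = -8 + (⅕ + 4/(5*N)) = -39/5 + 4/(5*N))
I = -9804219/1225 (I = ((⅕)*(4 - 39*7)/7 - 4)² - 1*8140 = ((⅕)*(⅐)*(4 - 273) - 4)² - 8140 = ((⅕)*(⅐)*(-269) - 4)² - 8140 = (-269/35 - 4)² - 8140 = (-409/35)² - 8140 = 167281/1225 - 8140 = -9804219/1225 ≈ -8003.4)
q = 5776 (q = (-76)² = 5776)
(q + I) - 22*396 = (5776 - 9804219/1225) - 22*396 = -2728619/1225 - 8712 = -13400819/1225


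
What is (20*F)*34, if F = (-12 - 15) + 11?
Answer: -10880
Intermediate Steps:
F = -16 (F = -27 + 11 = -16)
(20*F)*34 = (20*(-16))*34 = -320*34 = -10880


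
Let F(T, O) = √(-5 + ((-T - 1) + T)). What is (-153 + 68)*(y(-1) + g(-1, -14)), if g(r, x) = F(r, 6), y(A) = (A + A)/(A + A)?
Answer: -85 - 85*I*√6 ≈ -85.0 - 208.21*I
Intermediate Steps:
y(A) = 1 (y(A) = (2*A)/((2*A)) = (2*A)*(1/(2*A)) = 1)
F(T, O) = I*√6 (F(T, O) = √(-5 + ((-1 - T) + T)) = √(-5 - 1) = √(-6) = I*√6)
g(r, x) = I*√6
(-153 + 68)*(y(-1) + g(-1, -14)) = (-153 + 68)*(1 + I*√6) = -85*(1 + I*√6) = -85 - 85*I*√6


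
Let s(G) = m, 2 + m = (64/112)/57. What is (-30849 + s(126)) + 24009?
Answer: -2729954/399 ≈ -6842.0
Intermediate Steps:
m = -794/399 (m = -2 + (64/112)/57 = -2 + (64*(1/112))*(1/57) = -2 + (4/7)*(1/57) = -2 + 4/399 = -794/399 ≈ -1.9900)
s(G) = -794/399
(-30849 + s(126)) + 24009 = (-30849 - 794/399) + 24009 = -12309545/399 + 24009 = -2729954/399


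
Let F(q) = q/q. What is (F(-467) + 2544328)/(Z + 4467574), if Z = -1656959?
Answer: 2544329/2810615 ≈ 0.90526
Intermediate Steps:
F(q) = 1
(F(-467) + 2544328)/(Z + 4467574) = (1 + 2544328)/(-1656959 + 4467574) = 2544329/2810615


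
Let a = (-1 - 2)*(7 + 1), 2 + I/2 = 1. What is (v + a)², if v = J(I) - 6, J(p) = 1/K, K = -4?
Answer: 14641/16 ≈ 915.06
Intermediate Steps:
I = -2 (I = -4 + 2*1 = -4 + 2 = -2)
J(p) = -¼ (J(p) = 1/(-4) = -¼)
a = -24 (a = -3*8 = -24)
v = -25/4 (v = -¼ - 6 = -25/4 ≈ -6.2500)
(v + a)² = (-25/4 - 24)² = (-121/4)² = 14641/16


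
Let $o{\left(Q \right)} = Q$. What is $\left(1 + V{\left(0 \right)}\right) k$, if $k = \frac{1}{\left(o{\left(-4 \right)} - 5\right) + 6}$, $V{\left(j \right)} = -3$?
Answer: $\frac{2}{3} \approx 0.66667$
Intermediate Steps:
$k = - \frac{1}{3}$ ($k = \frac{1}{\left(-4 - 5\right) + 6} = \frac{1}{-9 + 6} = \frac{1}{-3} = - \frac{1}{3} \approx -0.33333$)
$\left(1 + V{\left(0 \right)}\right) k = \left(1 - 3\right) \left(- \frac{1}{3}\right) = \left(-2\right) \left(- \frac{1}{3}\right) = \frac{2}{3}$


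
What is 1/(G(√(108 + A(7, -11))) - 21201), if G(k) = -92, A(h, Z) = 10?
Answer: -1/21293 ≈ -4.6964e-5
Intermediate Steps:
1/(G(√(108 + A(7, -11))) - 21201) = 1/(-92 - 21201) = 1/(-21293) = -1/21293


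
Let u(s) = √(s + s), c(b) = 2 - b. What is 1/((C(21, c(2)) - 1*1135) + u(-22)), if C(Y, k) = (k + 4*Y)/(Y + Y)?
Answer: -103/116703 - 2*I*√11/1283733 ≈ -0.00088258 - 5.1672e-6*I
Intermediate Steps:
C(Y, k) = (k + 4*Y)/(2*Y) (C(Y, k) = (k + 4*Y)/((2*Y)) = (k + 4*Y)*(1/(2*Y)) = (k + 4*Y)/(2*Y))
u(s) = √2*√s (u(s) = √(2*s) = √2*√s)
1/((C(21, c(2)) - 1*1135) + u(-22)) = 1/(((2 + (½)*(2 - 1*2)/21) - 1*1135) + √2*√(-22)) = 1/(((2 + (½)*(2 - 2)*(1/21)) - 1135) + √2*(I*√22)) = 1/(((2 + (½)*0*(1/21)) - 1135) + 2*I*√11) = 1/(((2 + 0) - 1135) + 2*I*√11) = 1/((2 - 1135) + 2*I*√11) = 1/(-1133 + 2*I*√11)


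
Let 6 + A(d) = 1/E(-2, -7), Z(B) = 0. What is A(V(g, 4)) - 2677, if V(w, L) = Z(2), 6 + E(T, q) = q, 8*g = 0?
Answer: -34880/13 ≈ -2683.1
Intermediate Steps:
g = 0 (g = (1/8)*0 = 0)
E(T, q) = -6 + q
V(w, L) = 0
A(d) = -79/13 (A(d) = -6 + 1/(-6 - 7) = -6 + 1/(-13) = -6 - 1/13 = -79/13)
A(V(g, 4)) - 2677 = -79/13 - 2677 = -34880/13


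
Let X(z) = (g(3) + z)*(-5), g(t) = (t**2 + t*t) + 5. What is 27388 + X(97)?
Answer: 26788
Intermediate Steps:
g(t) = 5 + 2*t**2 (g(t) = (t**2 + t**2) + 5 = 2*t**2 + 5 = 5 + 2*t**2)
X(z) = -115 - 5*z (X(z) = ((5 + 2*3**2) + z)*(-5) = ((5 + 2*9) + z)*(-5) = ((5 + 18) + z)*(-5) = (23 + z)*(-5) = -115 - 5*z)
27388 + X(97) = 27388 + (-115 - 5*97) = 27388 + (-115 - 485) = 27388 - 600 = 26788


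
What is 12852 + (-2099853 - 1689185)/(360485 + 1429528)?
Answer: 23001458038/1790013 ≈ 12850.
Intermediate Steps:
12852 + (-2099853 - 1689185)/(360485 + 1429528) = 12852 - 3789038/1790013 = 23001458038/1790013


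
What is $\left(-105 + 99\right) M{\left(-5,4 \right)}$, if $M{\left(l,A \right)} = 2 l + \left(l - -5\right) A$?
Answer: $60$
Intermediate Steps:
$M{\left(l,A \right)} = 2 l + A \left(5 + l\right)$ ($M{\left(l,A \right)} = 2 l + \left(l + 5\right) A = 2 l + \left(5 + l\right) A = 2 l + A \left(5 + l\right)$)
$\left(-105 + 99\right) M{\left(-5,4 \right)} = \left(-105 + 99\right) \left(2 \left(-5\right) + 5 \cdot 4 + 4 \left(-5\right)\right) = - 6 \left(-10 + 20 - 20\right) = \left(-6\right) \left(-10\right) = 60$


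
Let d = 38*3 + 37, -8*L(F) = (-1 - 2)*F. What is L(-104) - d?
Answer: -190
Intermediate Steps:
L(F) = 3*F/8 (L(F) = -(-1 - 2)*F/8 = -(-3)*F/8 = 3*F/8)
d = 151 (d = 114 + 37 = 151)
L(-104) - d = (3/8)*(-104) - 1*151 = -39 - 151 = -190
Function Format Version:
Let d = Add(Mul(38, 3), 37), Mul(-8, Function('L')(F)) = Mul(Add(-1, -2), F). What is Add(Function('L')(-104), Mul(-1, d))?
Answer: -190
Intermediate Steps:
Function('L')(F) = Mul(Rational(3, 8), F) (Function('L')(F) = Mul(Rational(-1, 8), Mul(Add(-1, -2), F)) = Mul(Rational(-1, 8), Mul(-3, F)) = Mul(Rational(3, 8), F))
d = 151 (d = Add(114, 37) = 151)
Add(Function('L')(-104), Mul(-1, d)) = Add(Mul(Rational(3, 8), -104), Mul(-1, 151)) = Add(-39, -151) = -190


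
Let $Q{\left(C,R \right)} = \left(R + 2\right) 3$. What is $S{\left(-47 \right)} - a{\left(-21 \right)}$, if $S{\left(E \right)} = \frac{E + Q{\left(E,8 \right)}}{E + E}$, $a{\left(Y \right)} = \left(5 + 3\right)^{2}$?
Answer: $- \frac{5999}{94} \approx -63.819$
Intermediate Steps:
$Q{\left(C,R \right)} = 6 + 3 R$ ($Q{\left(C,R \right)} = \left(2 + R\right) 3 = 6 + 3 R$)
$a{\left(Y \right)} = 64$ ($a{\left(Y \right)} = 8^{2} = 64$)
$S{\left(E \right)} = \frac{30 + E}{2 E}$ ($S{\left(E \right)} = \frac{E + \left(6 + 3 \cdot 8\right)}{E + E} = \frac{E + \left(6 + 24\right)}{2 E} = \left(E + 30\right) \frac{1}{2 E} = \left(30 + E\right) \frac{1}{2 E} = \frac{30 + E}{2 E}$)
$S{\left(-47 \right)} - a{\left(-21 \right)} = \frac{30 - 47}{2 \left(-47\right)} - 64 = \frac{1}{2} \left(- \frac{1}{47}\right) \left(-17\right) - 64 = \frac{17}{94} - 64 = - \frac{5999}{94}$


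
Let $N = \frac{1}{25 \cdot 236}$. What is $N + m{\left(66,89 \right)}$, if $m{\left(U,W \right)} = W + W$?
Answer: $\frac{1050201}{5900} \approx 178.0$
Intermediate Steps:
$N = \frac{1}{5900} \approx 0.00016949$
$m{\left(U,W \right)} = 2 W$
$N + m{\left(66,89 \right)} = \frac{1}{5900} + 2 \cdot 89 = \frac{1}{5900} + 178 = \frac{1050201}{5900}$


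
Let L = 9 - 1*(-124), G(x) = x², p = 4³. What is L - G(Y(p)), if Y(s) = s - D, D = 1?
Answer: -3836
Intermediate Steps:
p = 64
Y(s) = -1 + s (Y(s) = s - 1*1 = s - 1 = -1 + s)
L = 133 (L = 9 + 124 = 133)
L - G(Y(p)) = 133 - (-1 + 64)² = 133 - 1*63² = 133 - 1*3969 = 133 - 3969 = -3836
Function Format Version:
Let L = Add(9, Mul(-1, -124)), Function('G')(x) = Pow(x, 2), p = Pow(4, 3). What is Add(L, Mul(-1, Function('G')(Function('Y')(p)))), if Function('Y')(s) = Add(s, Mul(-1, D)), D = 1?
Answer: -3836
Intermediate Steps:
p = 64
Function('Y')(s) = Add(-1, s) (Function('Y')(s) = Add(s, Mul(-1, 1)) = Add(s, -1) = Add(-1, s))
L = 133 (L = Add(9, 124) = 133)
Add(L, Mul(-1, Function('G')(Function('Y')(p)))) = Add(133, Mul(-1, Pow(Add(-1, 64), 2))) = Add(133, Mul(-1, Pow(63, 2))) = Add(133, Mul(-1, 3969)) = Add(133, -3969) = -3836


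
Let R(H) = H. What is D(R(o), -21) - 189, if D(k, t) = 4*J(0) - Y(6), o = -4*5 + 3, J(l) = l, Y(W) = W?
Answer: -195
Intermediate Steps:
o = -17 (o = -20 + 3 = -17)
D(k, t) = -6 (D(k, t) = 4*0 - 1*6 = 0 - 6 = -6)
D(R(o), -21) - 189 = -6 - 189 = -195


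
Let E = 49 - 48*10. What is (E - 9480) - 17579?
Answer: -27490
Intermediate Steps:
E = -431 (E = 49 - 480 = -431)
(E - 9480) - 17579 = (-431 - 9480) - 17579 = -9911 - 17579 = -27490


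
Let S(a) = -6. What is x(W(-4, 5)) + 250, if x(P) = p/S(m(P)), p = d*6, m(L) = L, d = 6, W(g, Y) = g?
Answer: 244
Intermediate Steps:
p = 36 (p = 6*6 = 36)
x(P) = -6 (x(P) = 36/(-6) = 36*(-1/6) = -6)
x(W(-4, 5)) + 250 = -6 + 250 = 244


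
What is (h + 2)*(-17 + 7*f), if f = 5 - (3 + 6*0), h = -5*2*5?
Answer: 144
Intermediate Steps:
h = -50 (h = -10*5 = -50)
f = 2 (f = 5 - (3 + 0) = 5 - 1*3 = 5 - 3 = 2)
(h + 2)*(-17 + 7*f) = (-50 + 2)*(-17 + 7*2) = -48*(-17 + 14) = -48*(-3) = 144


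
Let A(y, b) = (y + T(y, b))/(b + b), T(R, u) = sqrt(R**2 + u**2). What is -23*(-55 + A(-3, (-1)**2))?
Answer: 2599/2 - 23*sqrt(10)/2 ≈ 1263.1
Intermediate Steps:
A(y, b) = (y + sqrt(b**2 + y**2))/(2*b) (A(y, b) = (y + sqrt(y**2 + b**2))/(b + b) = (y + sqrt(b**2 + y**2))/((2*b)) = (y + sqrt(b**2 + y**2))*(1/(2*b)) = (y + sqrt(b**2 + y**2))/(2*b))
-23*(-55 + A(-3, (-1)**2)) = -23*(-55 + (-3 + sqrt(((-1)**2)**2 + (-3)**2))/(2*((-1)**2))) = -23*(-55 + (1/2)*(-3 + sqrt(1**2 + 9))/1) = -23*(-55 + (1/2)*1*(-3 + sqrt(1 + 9))) = -23*(-55 + (1/2)*1*(-3 + sqrt(10))) = -23*(-55 + (-3/2 + sqrt(10)/2)) = -23*(-113/2 + sqrt(10)/2) = 2599/2 - 23*sqrt(10)/2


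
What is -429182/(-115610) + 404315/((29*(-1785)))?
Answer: -2452625092/598455165 ≈ -4.0983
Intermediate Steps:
-429182/(-115610) + 404315/((29*(-1785))) = -429182*(-1/115610) + 404315/(-51765) = 214591/57805 + 404315*(-1/51765) = 214591/57805 - 80863/10353 = -2452625092/598455165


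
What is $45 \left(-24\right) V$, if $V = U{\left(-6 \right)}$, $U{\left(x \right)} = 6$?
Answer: $-6480$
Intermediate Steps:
$V = 6$
$45 \left(-24\right) V = 45 \left(-24\right) 6 = \left(-1080\right) 6 = -6480$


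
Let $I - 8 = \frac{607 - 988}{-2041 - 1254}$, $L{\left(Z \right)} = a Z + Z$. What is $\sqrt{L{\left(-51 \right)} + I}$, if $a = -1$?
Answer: $\frac{11 \sqrt{728195}}{3295} \approx 2.8488$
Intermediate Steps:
$L{\left(Z \right)} = 0$ ($L{\left(Z \right)} = - Z + Z = 0$)
$I = \frac{26741}{3295}$ ($I = 8 + \frac{607 - 988}{-2041 - 1254} = 8 - \frac{381}{-3295} = 8 - - \frac{381}{3295} = 8 + \frac{381}{3295} = \frac{26741}{3295} \approx 8.1156$)
$\sqrt{L{\left(-51 \right)} + I} = \sqrt{0 + \frac{26741}{3295}} = \sqrt{\frac{26741}{3295}} = \frac{11 \sqrt{728195}}{3295}$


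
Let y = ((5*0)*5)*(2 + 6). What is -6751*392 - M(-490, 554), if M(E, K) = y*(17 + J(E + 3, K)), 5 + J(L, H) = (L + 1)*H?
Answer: -2646392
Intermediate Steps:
J(L, H) = -5 + H*(1 + L) (J(L, H) = -5 + (L + 1)*H = -5 + (1 + L)*H = -5 + H*(1 + L))
y = 0 (y = (0*5)*8 = 0*8 = 0)
M(E, K) = 0 (M(E, K) = 0*(17 + (-5 + K + K*(E + 3))) = 0*(17 + (-5 + K + K*(3 + E))) = 0*(12 + K + K*(3 + E)) = 0)
-6751*392 - M(-490, 554) = -6751*392 - 1*0 = -2646392 + 0 = -2646392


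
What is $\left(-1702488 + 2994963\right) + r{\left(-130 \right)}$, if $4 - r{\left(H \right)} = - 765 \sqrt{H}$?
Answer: $1292479 + 765 i \sqrt{130} \approx 1.2925 \cdot 10^{6} + 8722.3 i$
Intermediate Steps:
$r{\left(H \right)} = 4 + 765 \sqrt{H}$ ($r{\left(H \right)} = 4 - - 765 \sqrt{H} = 4 + 765 \sqrt{H}$)
$\left(-1702488 + 2994963\right) + r{\left(-130 \right)} = \left(-1702488 + 2994963\right) + \left(4 + 765 \sqrt{-130}\right) = 1292475 + \left(4 + 765 i \sqrt{130}\right) = 1292479 + 765 i \sqrt{130}$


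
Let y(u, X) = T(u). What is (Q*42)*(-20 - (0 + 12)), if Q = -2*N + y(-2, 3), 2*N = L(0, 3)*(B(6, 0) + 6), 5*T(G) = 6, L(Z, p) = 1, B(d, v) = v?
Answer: 32256/5 ≈ 6451.2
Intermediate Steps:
T(G) = 6/5 (T(G) = (⅕)*6 = 6/5)
y(u, X) = 6/5
N = 3 (N = (1*(0 + 6))/2 = (1*6)/2 = (½)*6 = 3)
Q = -24/5 (Q = -2*3 + 6/5 = -6 + 6/5 = -24/5 ≈ -4.8000)
(Q*42)*(-20 - (0 + 12)) = (-24/5*42)*(-20 - (0 + 12)) = -1008*(-20 - 1*12)/5 = -1008*(-20 - 12)/5 = -1008/5*(-32) = 32256/5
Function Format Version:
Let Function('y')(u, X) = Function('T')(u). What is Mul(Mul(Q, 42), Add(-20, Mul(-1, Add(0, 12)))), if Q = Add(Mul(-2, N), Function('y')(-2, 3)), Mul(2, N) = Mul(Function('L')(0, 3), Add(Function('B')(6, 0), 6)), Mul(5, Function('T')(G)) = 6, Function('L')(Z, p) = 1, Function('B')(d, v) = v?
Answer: Rational(32256, 5) ≈ 6451.2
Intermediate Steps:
Function('T')(G) = Rational(6, 5) (Function('T')(G) = Mul(Rational(1, 5), 6) = Rational(6, 5))
Function('y')(u, X) = Rational(6, 5)
N = 3 (N = Mul(Rational(1, 2), Mul(1, Add(0, 6))) = Mul(Rational(1, 2), Mul(1, 6)) = Mul(Rational(1, 2), 6) = 3)
Q = Rational(-24, 5) (Q = Add(Mul(-2, 3), Rational(6, 5)) = Add(-6, Rational(6, 5)) = Rational(-24, 5) ≈ -4.8000)
Mul(Mul(Q, 42), Add(-20, Mul(-1, Add(0, 12)))) = Mul(Mul(Rational(-24, 5), 42), Add(-20, Mul(-1, Add(0, 12)))) = Mul(Rational(-1008, 5), Add(-20, Mul(-1, 12))) = Mul(Rational(-1008, 5), Add(-20, -12)) = Mul(Rational(-1008, 5), -32) = Rational(32256, 5)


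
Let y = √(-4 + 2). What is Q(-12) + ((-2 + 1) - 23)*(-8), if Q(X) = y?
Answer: 192 + I*√2 ≈ 192.0 + 1.4142*I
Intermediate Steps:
y = I*√2 (y = √(-2) = I*√2 ≈ 1.4142*I)
Q(X) = I*√2
Q(-12) + ((-2 + 1) - 23)*(-8) = I*√2 + ((-2 + 1) - 23)*(-8) = I*√2 + (-1 - 23)*(-8) = I*√2 - 24*(-8) = I*√2 + 192 = 192 + I*√2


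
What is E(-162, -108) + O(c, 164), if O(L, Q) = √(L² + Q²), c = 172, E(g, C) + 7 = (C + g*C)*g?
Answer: -2816863 + 4*√3530 ≈ -2.8166e+6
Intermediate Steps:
E(g, C) = -7 + g*(C + C*g) (E(g, C) = -7 + (C + g*C)*g = -7 + (C + C*g)*g = -7 + g*(C + C*g))
E(-162, -108) + O(c, 164) = (-7 - 108*(-162) - 108*(-162)²) + √(172² + 164²) = (-7 + 17496 - 108*26244) + √(29584 + 26896) = (-7 + 17496 - 2834352) + √56480 = -2816863 + 4*√3530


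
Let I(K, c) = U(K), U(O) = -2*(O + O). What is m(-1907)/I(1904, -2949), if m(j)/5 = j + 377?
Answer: 225/224 ≈ 1.0045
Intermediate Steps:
U(O) = -4*O
I(K, c) = -4*K
m(j) = 1885 + 5*j (m(j) = 5*(j + 377) = 5*(377 + j) = 1885 + 5*j)
m(-1907)/I(1904, -2949) = (1885 + 5*(-1907))/((-4*1904)) = (1885 - 9535)/(-7616) = -7650*(-1/7616) = 225/224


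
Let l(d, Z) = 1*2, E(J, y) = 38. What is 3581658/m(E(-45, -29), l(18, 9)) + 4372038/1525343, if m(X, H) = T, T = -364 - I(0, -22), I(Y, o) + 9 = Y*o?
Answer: -5461704885204/541496765 ≈ -10086.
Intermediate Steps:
I(Y, o) = -9 + Y*o
l(d, Z) = 2
T = -355 (T = -364 - (-9 + 0*(-22)) = -364 - (-9 + 0) = -364 - 1*(-9) = -364 + 9 = -355)
m(X, H) = -355
3581658/m(E(-45, -29), l(18, 9)) + 4372038/1525343 = 3581658/(-355) + 4372038/1525343 = 3581658*(-1/355) + 4372038*(1/1525343) = -3581658/355 + 4372038/1525343 = -5461704885204/541496765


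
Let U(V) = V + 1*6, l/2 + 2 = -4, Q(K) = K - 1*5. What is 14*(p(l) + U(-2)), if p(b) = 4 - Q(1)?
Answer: 168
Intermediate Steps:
Q(K) = -5 + K (Q(K) = K - 5 = -5 + K)
l = -12 (l = -4 + 2*(-4) = -4 - 8 = -12)
p(b) = 8 (p(b) = 4 - (-5 + 1) = 4 - 1*(-4) = 4 + 4 = 8)
U(V) = 6 + V (U(V) = V + 6 = 6 + V)
14*(p(l) + U(-2)) = 14*(8 + (6 - 2)) = 14*(8 + 4) = 14*12 = 168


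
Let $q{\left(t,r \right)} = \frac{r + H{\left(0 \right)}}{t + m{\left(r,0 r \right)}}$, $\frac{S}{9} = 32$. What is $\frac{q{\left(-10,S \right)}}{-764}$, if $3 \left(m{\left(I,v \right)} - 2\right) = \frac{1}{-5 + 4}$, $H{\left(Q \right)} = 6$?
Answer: $\frac{441}{9550} \approx 0.046178$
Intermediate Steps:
$S = 288$ ($S = 9 \cdot 32 = 288$)
$m{\left(I,v \right)} = \frac{5}{3}$ ($m{\left(I,v \right)} = 2 + \frac{1}{3 \left(-5 + 4\right)} = 2 + \frac{1}{3 \left(-1\right)} = 2 + \frac{1}{3} \left(-1\right) = 2 - \frac{1}{3} = \frac{5}{3}$)
$q{\left(t,r \right)} = \frac{6 + r}{\frac{5}{3} + t}$ ($q{\left(t,r \right)} = \frac{r + 6}{t + \frac{5}{3}} = \frac{6 + r}{\frac{5}{3} + t}$)
$\frac{q{\left(-10,S \right)}}{-764} = \frac{3 \frac{1}{5 + 3 \left(-10\right)} \left(6 + 288\right)}{-764} = 3 \frac{1}{5 - 30} \cdot 294 \left(- \frac{1}{764}\right) = 3 \frac{1}{-25} \cdot 294 \left(- \frac{1}{764}\right) = 3 \left(- \frac{1}{25}\right) 294 \left(- \frac{1}{764}\right) = \left(- \frac{882}{25}\right) \left(- \frac{1}{764}\right) = \frac{441}{9550}$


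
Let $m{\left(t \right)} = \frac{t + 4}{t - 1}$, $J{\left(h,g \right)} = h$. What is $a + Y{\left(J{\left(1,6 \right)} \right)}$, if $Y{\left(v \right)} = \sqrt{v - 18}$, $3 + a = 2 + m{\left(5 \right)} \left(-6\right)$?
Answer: $- \frac{29}{2} + i \sqrt{17} \approx -14.5 + 4.1231 i$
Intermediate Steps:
$m{\left(t \right)} = \frac{4 + t}{-1 + t}$
$a = - \frac{29}{2}$ ($a = -3 + \left(2 + \frac{4 + 5}{-1 + 5} \left(-6\right)\right) = -3 + \left(2 + \frac{1}{4} \cdot 9 \left(-6\right)\right) = -3 + \left(2 + \frac{9}{4} \left(-6\right)\right) = -3 + \left(2 - \frac{27}{2}\right) = -3 - \frac{23}{2} = - \frac{29}{2} \approx -14.5$)
$Y{\left(v \right)} = \sqrt{-18 + v}$
$a + Y{\left(J{\left(1,6 \right)} \right)} = - \frac{29}{2} + \sqrt{-18 + 1} = - \frac{29}{2} + \sqrt{-17} = - \frac{29}{2} + i \sqrt{17}$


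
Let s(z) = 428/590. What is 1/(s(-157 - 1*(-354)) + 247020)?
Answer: 295/72871114 ≈ 4.0482e-6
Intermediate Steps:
s(z) = 214/295 (s(z) = 428*(1/590) = 214/295)
1/(s(-157 - 1*(-354)) + 247020) = 1/(214/295 + 247020) = 1/(72871114/295) = 295/72871114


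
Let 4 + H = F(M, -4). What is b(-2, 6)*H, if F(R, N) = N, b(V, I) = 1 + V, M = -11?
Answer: 8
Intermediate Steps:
H = -8 (H = -4 - 4 = -8)
b(-2, 6)*H = (1 - 2)*(-8) = -1*(-8) = 8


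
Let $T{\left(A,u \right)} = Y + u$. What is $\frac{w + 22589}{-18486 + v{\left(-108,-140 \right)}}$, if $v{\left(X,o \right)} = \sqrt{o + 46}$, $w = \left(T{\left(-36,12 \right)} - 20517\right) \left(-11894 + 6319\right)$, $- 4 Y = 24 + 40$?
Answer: $- \frac{1057650276852}{170866145} - \frac{57213582 i \sqrt{94}}{170866145} \approx -6189.9 - 3.2464 i$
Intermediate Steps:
$Y = -16$ ($Y = - \frac{24 + 40}{4} = \left(- \frac{1}{4}\right) 64 = -16$)
$T{\left(A,u \right)} = -16 + u$
$w = 114404575$ ($w = \left(\left(-16 + 12\right) - 20517\right) \left(-11894 + 6319\right) = \left(-4 - 20517\right) \left(-5575\right) = \left(-20521\right) \left(-5575\right) = 114404575$)
$v{\left(X,o \right)} = \sqrt{46 + o}$
$\frac{w + 22589}{-18486 + v{\left(-108,-140 \right)}} = \frac{114404575 + 22589}{-18486 + \sqrt{46 - 140}} = \frac{114427164}{-18486 + \sqrt{-94}} = \frac{114427164}{-18486 + i \sqrt{94}}$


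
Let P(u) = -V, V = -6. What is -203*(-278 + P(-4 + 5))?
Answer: 55216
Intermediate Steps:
P(u) = 6 (P(u) = -1*(-6) = 6)
-203*(-278 + P(-4 + 5)) = -203*(-278 + 6) = -203*(-272) = 55216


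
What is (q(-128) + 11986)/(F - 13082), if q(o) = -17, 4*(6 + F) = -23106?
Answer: -23938/37729 ≈ -0.63447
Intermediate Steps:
F = -11565/2 (F = -6 + (1/4)*(-23106) = -6 - 11553/2 = -11565/2 ≈ -5782.5)
(q(-128) + 11986)/(F - 13082) = (-17 + 11986)/(-11565/2 - 13082) = 11969/(-37729/2) = 11969*(-2/37729) = -23938/37729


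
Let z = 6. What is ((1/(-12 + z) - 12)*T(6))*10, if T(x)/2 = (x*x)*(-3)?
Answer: 26280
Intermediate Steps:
T(x) = -6*x² (T(x) = 2*((x*x)*(-3)) = 2*(x²*(-3)) = 2*(-3*x²) = -6*x²)
((1/(-12 + z) - 12)*T(6))*10 = ((1/(-12 + 6) - 12)*(-6*6²))*10 = ((1/(-6) - 12)*(-6*36))*10 = ((-⅙ - 12)*(-216))*10 = -73/6*(-216)*10 = 2628*10 = 26280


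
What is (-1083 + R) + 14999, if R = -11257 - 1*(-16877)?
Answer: 19536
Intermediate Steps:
R = 5620 (R = -11257 + 16877 = 5620)
(-1083 + R) + 14999 = (-1083 + 5620) + 14999 = 4537 + 14999 = 19536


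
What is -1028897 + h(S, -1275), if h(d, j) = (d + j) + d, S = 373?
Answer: -1029426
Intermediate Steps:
h(d, j) = j + 2*d
-1028897 + h(S, -1275) = -1028897 + (-1275 + 2*373) = -1028897 + (-1275 + 746) = -1028897 - 529 = -1029426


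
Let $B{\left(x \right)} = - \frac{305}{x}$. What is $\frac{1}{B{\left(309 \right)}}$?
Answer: $- \frac{309}{305} \approx -1.0131$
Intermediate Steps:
$\frac{1}{B{\left(309 \right)}} = \frac{1}{\left(-305\right) \frac{1}{309}} = \frac{1}{- \frac{305}{309}} = - \frac{309}{305}$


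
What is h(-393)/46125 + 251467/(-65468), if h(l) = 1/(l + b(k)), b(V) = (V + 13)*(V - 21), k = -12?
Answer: -2470569007609/643198549500 ≈ -3.8411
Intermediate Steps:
b(V) = (-21 + V)*(13 + V) (b(V) = (13 + V)*(-21 + V) = (-21 + V)*(13 + V))
h(l) = 1/(-33 + l) (h(l) = 1/(l + (-273 + (-12)² - 8*(-12))) = 1/(l + (-273 + 144 + 96)) = 1/(l - 33) = 1/(-33 + l))
h(-393)/46125 + 251467/(-65468) = 1/(-33 - 393*46125) + 251467/(-65468) = (1/46125)/(-426) + 251467*(-1/65468) = -1/426*1/46125 - 251467/65468 = -1/19649250 - 251467/65468 = -2470569007609/643198549500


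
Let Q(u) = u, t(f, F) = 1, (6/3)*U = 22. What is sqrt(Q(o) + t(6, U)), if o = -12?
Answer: I*sqrt(11) ≈ 3.3166*I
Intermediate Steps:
U = 11 (U = (1/2)*22 = 11)
sqrt(Q(o) + t(6, U)) = sqrt(-12 + 1) = sqrt(-11) = I*sqrt(11)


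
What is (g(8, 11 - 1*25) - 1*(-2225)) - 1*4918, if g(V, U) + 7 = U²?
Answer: -2504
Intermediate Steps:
g(V, U) = -7 + U²
(g(8, 11 - 1*25) - 1*(-2225)) - 1*4918 = ((-7 + (11 - 1*25)²) - 1*(-2225)) - 1*4918 = ((-7 + (11 - 25)²) + 2225) - 4918 = ((-7 + (-14)²) + 2225) - 4918 = ((-7 + 196) + 2225) - 4918 = (189 + 2225) - 4918 = 2414 - 4918 = -2504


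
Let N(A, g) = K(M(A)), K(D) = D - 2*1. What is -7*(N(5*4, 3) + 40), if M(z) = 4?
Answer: -294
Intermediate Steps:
K(D) = -2 + D (K(D) = D - 2 = -2 + D)
N(A, g) = 2 (N(A, g) = -2 + 4 = 2)
-7*(N(5*4, 3) + 40) = -7*(2 + 40) = -7*42 = -294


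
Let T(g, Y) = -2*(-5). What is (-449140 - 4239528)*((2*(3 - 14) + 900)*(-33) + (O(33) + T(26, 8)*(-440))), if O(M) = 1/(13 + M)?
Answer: 3599028589802/23 ≈ 1.5648e+11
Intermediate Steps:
T(g, Y) = 10
(-449140 - 4239528)*((2*(3 - 14) + 900)*(-33) + (O(33) + T(26, 8)*(-440))) = (-449140 - 4239528)*((2*(3 - 14) + 900)*(-33) + (1/(13 + 33) + 10*(-440))) = -4688668*((2*(-11) + 900)*(-33) + (1/46 - 4400)) = -4688668*((-22 + 900)*(-33) + (1/46 - 4400)) = -4688668*(878*(-33) - 202399/46) = -4688668*(-28974 - 202399/46) = -4688668*(-1535203/46) = 3599028589802/23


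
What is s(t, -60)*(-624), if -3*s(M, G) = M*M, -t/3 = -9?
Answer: 151632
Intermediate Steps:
t = 27 (t = -3*(-9) = 27)
s(M, G) = -M**2/3 (s(M, G) = -M*M/3 = -M**2/3)
s(t, -60)*(-624) = -1/3*27**2*(-624) = -1/3*729*(-624) = -243*(-624) = 151632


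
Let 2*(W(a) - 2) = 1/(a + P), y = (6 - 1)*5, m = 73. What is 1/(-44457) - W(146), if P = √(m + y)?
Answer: -1889843831/943288626 + 7*√2/42436 ≈ -2.0032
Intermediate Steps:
y = 25 (y = 5*5 = 25)
P = 7*√2 (P = √(73 + 25) = √98 = 7*√2 ≈ 9.8995)
W(a) = 2 + 1/(2*(a + 7*√2))
1/(-44457) - W(146) = 1/(-44457) - (1 + 4*146 + 28*√2)/(2*(146 + 7*√2)) = -1/44457 - (1 + 584 + 28*√2)/(2*(146 + 7*√2)) = -1/44457 - (585 + 28*√2)/(2*(146 + 7*√2))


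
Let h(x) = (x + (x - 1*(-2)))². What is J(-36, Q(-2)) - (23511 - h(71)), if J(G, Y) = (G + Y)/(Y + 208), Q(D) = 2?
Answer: -291392/105 ≈ -2775.2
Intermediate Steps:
h(x) = (2 + 2*x)² (h(x) = (x + (x + 2))² = (x + (2 + x))² = (2 + 2*x)²)
J(G, Y) = (G + Y)/(208 + Y)
J(-36, Q(-2)) - (23511 - h(71)) = (-36 + 2)/(208 + 2) - (23511 - 4*(1 + 71)²) = -34/210 - (23511 - 4*72²) = (1/210)*(-34) - (23511 - 4*5184) = -17/105 - (23511 - 1*20736) = -17/105 - (23511 - 20736) = -17/105 - 1*2775 = -17/105 - 2775 = -291392/105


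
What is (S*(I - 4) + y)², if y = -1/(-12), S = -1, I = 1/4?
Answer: 529/36 ≈ 14.694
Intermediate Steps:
I = ¼ (I = 1*(¼) = ¼ ≈ 0.25000)
y = 1/12 (y = -1*(-1/12) = 1/12 ≈ 0.083333)
(S*(I - 4) + y)² = (-(¼ - 4) + 1/12)² = (-1*(-15/4) + 1/12)² = (15/4 + 1/12)² = (23/6)² = 529/36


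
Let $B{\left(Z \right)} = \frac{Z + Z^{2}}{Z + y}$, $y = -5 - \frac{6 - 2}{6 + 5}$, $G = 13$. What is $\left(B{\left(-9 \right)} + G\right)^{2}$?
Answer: $\frac{398161}{6241} \approx 63.798$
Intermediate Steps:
$y = - \frac{59}{11}$ ($y = -5 - \frac{4}{11} = - \frac{59}{11} \approx -5.3636$)
$B{\left(Z \right)} = \frac{Z + Z^{2}}{- \frac{59}{11} + Z}$ ($B{\left(Z \right)} = \frac{Z + Z^{2}}{Z - \frac{59}{11}} = \frac{Z + Z^{2}}{- \frac{59}{11} + Z}$)
$\left(B{\left(-9 \right)} + G\right)^{2} = \left(11 \left(-9\right) \frac{1}{-59 + 11 \left(-9\right)} \left(1 - 9\right) + 13\right)^{2} = \left(11 \left(-9\right) \frac{1}{-59 - 99} \left(-8\right) + 13\right)^{2} = \left(11 \left(-9\right) \frac{1}{-158} \left(-8\right) + 13\right)^{2} = \left(11 \left(-9\right) \left(- \frac{1}{158}\right) \left(-8\right) + 13\right)^{2} = \left(- \frac{396}{79} + 13\right)^{2} = \left(\frac{631}{79}\right)^{2} = \frac{398161}{6241}$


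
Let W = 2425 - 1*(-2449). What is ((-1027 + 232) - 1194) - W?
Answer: -6863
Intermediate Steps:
W = 4874 (W = 2425 + 2449 = 4874)
((-1027 + 232) - 1194) - W = ((-1027 + 232) - 1194) - 1*4874 = (-795 - 1194) - 4874 = -1989 - 4874 = -6863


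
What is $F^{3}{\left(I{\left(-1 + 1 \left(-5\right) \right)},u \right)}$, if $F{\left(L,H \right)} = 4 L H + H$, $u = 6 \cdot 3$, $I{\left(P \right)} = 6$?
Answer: $91125000$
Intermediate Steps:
$u = 18$
$F{\left(L,H \right)} = H + 4 H L$ ($F{\left(L,H \right)} = 4 H L + H = H + 4 H L$)
$F^{3}{\left(I{\left(-1 + 1 \left(-5\right) \right)},u \right)} = \left(18 \left(1 + 4 \cdot 6\right)\right)^{3} = \left(18 \left(1 + 24\right)\right)^{3} = \left(18 \cdot 25\right)^{3} = 450^{3} = 91125000$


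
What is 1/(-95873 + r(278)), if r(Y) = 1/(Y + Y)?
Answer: -556/53305387 ≈ -1.0430e-5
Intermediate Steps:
r(Y) = 1/(2*Y)
1/(-95873 + r(278)) = 1/(-95873 + (1/2)/278) = 1/(-95873 + (1/2)*(1/278)) = 1/(-95873 + 1/556) = 1/(-53305387/556) = -556/53305387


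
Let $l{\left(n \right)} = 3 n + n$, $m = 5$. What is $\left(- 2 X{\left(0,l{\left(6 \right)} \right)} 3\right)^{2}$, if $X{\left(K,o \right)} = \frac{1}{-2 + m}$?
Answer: $4$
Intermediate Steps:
$l{\left(n \right)} = 4 n$
$X{\left(K,o \right)} = \frac{1}{3}$ ($X{\left(K,o \right)} = \frac{1}{-2 + 5} = \frac{1}{3}$)
$\left(- 2 X{\left(0,l{\left(6 \right)} \right)} 3\right)^{2} = \left(\left(-2\right) \frac{1}{3} \cdot 3\right)^{2} = \left(\left(- \frac{2}{3}\right) 3\right)^{2} = \left(-2\right)^{2} = 4$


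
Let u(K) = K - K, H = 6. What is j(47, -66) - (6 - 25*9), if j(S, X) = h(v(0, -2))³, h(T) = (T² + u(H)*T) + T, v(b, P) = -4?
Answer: 1947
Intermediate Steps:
u(K) = 0
h(T) = T + T² (h(T) = (T² + 0*T) + T = (T² + 0) + T = T² + T = T + T²)
j(S, X) = 1728 (j(S, X) = (-4*(1 - 4))³ = (-4*(-3))³ = 12³ = 1728)
j(47, -66) - (6 - 25*9) = 1728 - (6 - 25*9) = 1728 - (6 - 225) = 1728 - 1*(-219) = 1728 + 219 = 1947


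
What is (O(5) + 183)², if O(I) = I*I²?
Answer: 94864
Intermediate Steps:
O(I) = I³
(O(5) + 183)² = (5³ + 183)² = (125 + 183)² = 308² = 94864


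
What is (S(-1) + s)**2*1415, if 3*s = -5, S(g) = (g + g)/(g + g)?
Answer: 5660/9 ≈ 628.89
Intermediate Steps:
S(g) = 1 (S(g) = (2*g)/((2*g)) = (2*g)*(1/(2*g)) = 1)
s = -5/3 (s = (1/3)*(-5) = -5/3 ≈ -1.6667)
(S(-1) + s)**2*1415 = (1 - 5/3)**2*1415 = (-2/3)**2*1415 = (4/9)*1415 = 5660/9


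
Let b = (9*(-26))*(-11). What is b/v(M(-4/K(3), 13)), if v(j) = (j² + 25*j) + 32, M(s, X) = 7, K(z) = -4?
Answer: 1287/128 ≈ 10.055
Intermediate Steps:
v(j) = 32 + j² + 25*j
b = 2574 (b = -234*(-11) = 2574)
b/v(M(-4/K(3), 13)) = 2574/(32 + 7² + 25*7) = 2574/(32 + 49 + 175) = 2574/256 = 2574*(1/256) = 1287/128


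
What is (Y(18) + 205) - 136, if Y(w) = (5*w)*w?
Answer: 1689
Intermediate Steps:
Y(w) = 5*w**2
(Y(18) + 205) - 136 = (5*18**2 + 205) - 136 = (5*324 + 205) - 136 = (1620 + 205) - 136 = 1825 - 136 = 1689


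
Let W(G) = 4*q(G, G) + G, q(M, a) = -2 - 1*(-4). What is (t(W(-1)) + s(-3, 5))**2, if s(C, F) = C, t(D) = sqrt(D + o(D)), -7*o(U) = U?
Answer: (3 - sqrt(6))**2 ≈ 0.30306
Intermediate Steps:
q(M, a) = 2 (q(M, a) = -2 + 4 = 2)
o(U) = -U/7
W(G) = 8 + G (W(G) = 4*2 + G = 8 + G)
t(D) = sqrt(42)*sqrt(D)/7 (t(D) = sqrt(D - D/7) = sqrt(6*D/7) = sqrt(42)*sqrt(D)/7)
(t(W(-1)) + s(-3, 5))**2 = (sqrt(42)*sqrt(8 - 1)/7 - 3)**2 = (sqrt(42)*sqrt(7)/7 - 3)**2 = (sqrt(6) - 3)**2 = (-3 + sqrt(6))**2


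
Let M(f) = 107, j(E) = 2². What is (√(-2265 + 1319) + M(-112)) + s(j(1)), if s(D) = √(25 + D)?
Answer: 107 + √29 + I*√946 ≈ 112.39 + 30.757*I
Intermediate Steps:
j(E) = 4
(√(-2265 + 1319) + M(-112)) + s(j(1)) = (√(-2265 + 1319) + 107) + √(25 + 4) = (√(-946) + 107) + √29 = (I*√946 + 107) + √29 = (107 + I*√946) + √29 = 107 + √29 + I*√946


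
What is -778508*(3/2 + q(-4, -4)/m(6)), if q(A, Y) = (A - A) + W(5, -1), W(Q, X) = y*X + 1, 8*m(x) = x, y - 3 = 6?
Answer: 21408970/3 ≈ 7.1363e+6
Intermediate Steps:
y = 9 (y = 3 + 6 = 9)
m(x) = x/8
W(Q, X) = 1 + 9*X (W(Q, X) = 9*X + 1 = 1 + 9*X)
q(A, Y) = -8 (q(A, Y) = (A - A) + (1 + 9*(-1)) = 0 + (1 - 9) = 0 - 8 = -8)
-778508*(3/2 + q(-4, -4)/m(6)) = -778508*(3/2 - 8/((⅛)*6)) = -778508*(3*(½) - 8/¾) = -778508*(3/2 - 8*4/3) = -778508*(3/2 - 32/3) = -778508*(-55/6) = 21408970/3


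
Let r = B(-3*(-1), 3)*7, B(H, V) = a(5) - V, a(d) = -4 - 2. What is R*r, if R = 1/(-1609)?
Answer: 63/1609 ≈ 0.039155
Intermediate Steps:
a(d) = -6
R = -1/1609 ≈ -0.00062150
B(H, V) = -6 - V
r = -63 (r = (-6 - 1*3)*7 = (-6 - 3)*7 = -9*7 = -63)
R*r = -1/1609*(-63) = 63/1609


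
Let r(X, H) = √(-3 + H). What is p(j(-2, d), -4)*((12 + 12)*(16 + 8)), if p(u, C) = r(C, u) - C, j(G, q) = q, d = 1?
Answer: 2304 + 576*I*√2 ≈ 2304.0 + 814.59*I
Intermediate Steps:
p(u, C) = √(-3 + u) - C
p(j(-2, d), -4)*((12 + 12)*(16 + 8)) = (√(-3 + 1) - 1*(-4))*((12 + 12)*(16 + 8)) = (√(-2) + 4)*(24*24) = (I*√2 + 4)*576 = (4 + I*√2)*576 = 2304 + 576*I*√2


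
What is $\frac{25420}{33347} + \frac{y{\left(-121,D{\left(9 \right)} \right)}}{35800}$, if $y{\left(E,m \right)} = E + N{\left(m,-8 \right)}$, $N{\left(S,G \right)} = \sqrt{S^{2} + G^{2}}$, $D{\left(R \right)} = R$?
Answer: $\frac{906001013}{1193822600} + \frac{\sqrt{145}}{35800} \approx 0.75924$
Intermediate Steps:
$N{\left(S,G \right)} = \sqrt{G^{2} + S^{2}}$
$y{\left(E,m \right)} = E + \sqrt{64 + m^{2}}$ ($y{\left(E,m \right)} = E + \sqrt{\left(-8\right)^{2} + m^{2}} = E + \sqrt{64 + m^{2}}$)
$\frac{25420}{33347} + \frac{y{\left(-121,D{\left(9 \right)} \right)}}{35800} = \frac{25420}{33347} + \frac{-121 + \sqrt{64 + 9^{2}}}{35800} = 25420 \cdot \frac{1}{33347} + \left(-121 + \sqrt{64 + 81}\right) \frac{1}{35800} = \frac{25420}{33347} + \left(-121 + \sqrt{145}\right) \frac{1}{35800} = \frac{25420}{33347} - \left(\frac{121}{35800} - \frac{\sqrt{145}}{35800}\right) = \frac{906001013}{1193822600} + \frac{\sqrt{145}}{35800}$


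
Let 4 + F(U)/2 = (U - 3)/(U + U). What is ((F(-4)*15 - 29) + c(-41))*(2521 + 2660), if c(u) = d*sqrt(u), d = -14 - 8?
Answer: -2543871/4 - 113982*I*sqrt(41) ≈ -6.3597e+5 - 7.2984e+5*I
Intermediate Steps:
F(U) = -8 + (-3 + U)/U (F(U) = -8 + 2*((U - 3)/(U + U)) = -8 + 2*((-3 + U)/((2*U))) = -8 + 2*((-3 + U)*(1/(2*U))) = -8 + 2*((-3 + U)/(2*U)) = -8 + (-3 + U)/U)
d = -22
c(u) = -22*sqrt(u)
((F(-4)*15 - 29) + c(-41))*(2521 + 2660) = (((-7 - 3/(-4))*15 - 29) - 22*I*sqrt(41))*(2521 + 2660) = (((-7 - 3*(-1/4))*15 - 29) - 22*I*sqrt(41))*5181 = (((-7 + 3/4)*15 - 29) - 22*I*sqrt(41))*5181 = ((-25/4*15 - 29) - 22*I*sqrt(41))*5181 = ((-375/4 - 29) - 22*I*sqrt(41))*5181 = (-491/4 - 22*I*sqrt(41))*5181 = -2543871/4 - 113982*I*sqrt(41)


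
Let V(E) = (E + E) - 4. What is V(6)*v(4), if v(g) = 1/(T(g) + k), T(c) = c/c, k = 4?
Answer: 8/5 ≈ 1.6000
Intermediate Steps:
T(c) = 1
v(g) = 1/5 (v(g) = 1/(1 + 4) = 1/5)
V(E) = -4 + 2*E (V(E) = 2*E - 4 = -4 + 2*E)
V(6)*v(4) = (-4 + 2*6)*(1/5) = (-4 + 12)*(1/5) = 8*(1/5) = 8/5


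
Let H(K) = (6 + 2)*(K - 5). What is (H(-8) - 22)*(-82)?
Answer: 10332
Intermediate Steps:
H(K) = -40 + 8*K (H(K) = 8*(-5 + K) = -40 + 8*K)
(H(-8) - 22)*(-82) = ((-40 + 8*(-8)) - 22)*(-82) = ((-40 - 64) - 22)*(-82) = (-104 - 22)*(-82) = -126*(-82) = 10332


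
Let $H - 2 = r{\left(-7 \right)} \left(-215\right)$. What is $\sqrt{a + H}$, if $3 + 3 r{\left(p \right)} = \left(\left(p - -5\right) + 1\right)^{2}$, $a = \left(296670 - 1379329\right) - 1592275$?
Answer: $\frac{i \sqrt{24073098}}{3} \approx 1635.5 i$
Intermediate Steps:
$a = -2674934$ ($a = -1082659 - 1592275 = -2674934$)
$r{\left(p \right)} = -1 + \frac{\left(6 + p\right)^{2}}{3}$ ($r{\left(p \right)} = -1 + \frac{\left(\left(p - -5\right) + 1\right)^{2}}{3} = -1 + \frac{\left(\left(p + 5\right) + 1\right)^{2}}{3} = -1 + \frac{\left(\left(5 + p\right) + 1\right)^{2}}{3} = -1 + \frac{\left(6 + p\right)^{2}}{3}$)
$H = \frac{436}{3}$ ($H = 2 + \left(-1 + \frac{\left(6 - 7\right)^{2}}{3}\right) \left(-215\right) = 2 + \left(-1 + \frac{\left(-1\right)^{2}}{3}\right) \left(-215\right) = 2 + \left(-1 + \frac{1}{3} \cdot 1\right) \left(-215\right) = 2 + \left(-1 + \frac{1}{3}\right) \left(-215\right) = 2 - - \frac{430}{3} = 2 + \frac{430}{3} = \frac{436}{3} \approx 145.33$)
$\sqrt{a + H} = \sqrt{-2674934 + \frac{436}{3}} = \sqrt{- \frac{8024366}{3}} = \frac{i \sqrt{24073098}}{3}$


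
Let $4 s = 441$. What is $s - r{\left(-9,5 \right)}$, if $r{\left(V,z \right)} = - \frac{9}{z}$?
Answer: $\frac{2241}{20} \approx 112.05$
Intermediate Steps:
$s = \frac{441}{4}$ ($s = \frac{1}{4} \cdot 441 = \frac{441}{4} \approx 110.25$)
$s - r{\left(-9,5 \right)} = \frac{441}{4} - - \frac{9}{5} = \frac{441}{4} + \frac{9}{5} = \frac{2241}{20}$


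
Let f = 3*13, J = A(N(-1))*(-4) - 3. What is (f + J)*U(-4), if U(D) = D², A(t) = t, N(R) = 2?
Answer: 448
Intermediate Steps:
J = -11 (J = 2*(-4) - 3 = -8 - 3 = -11)
f = 39
(f + J)*U(-4) = (39 - 11)*(-4)² = 28*16 = 448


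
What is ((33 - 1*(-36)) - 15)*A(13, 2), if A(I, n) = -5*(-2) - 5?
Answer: 270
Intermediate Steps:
A(I, n) = 5 (A(I, n) = 10 - 5 = 5)
((33 - 1*(-36)) - 15)*A(13, 2) = ((33 - 1*(-36)) - 15)*5 = ((33 + 36) - 15)*5 = (69 - 15)*5 = 54*5 = 270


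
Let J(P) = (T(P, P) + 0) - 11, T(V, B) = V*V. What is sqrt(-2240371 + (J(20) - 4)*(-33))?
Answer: 2*I*sqrt(563269) ≈ 1501.0*I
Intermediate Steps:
T(V, B) = V**2
J(P) = -11 + P**2 (J(P) = (P**2 + 0) - 11 = P**2 - 11 = -11 + P**2)
sqrt(-2240371 + (J(20) - 4)*(-33)) = sqrt(-2240371 + ((-11 + 20**2) - 4)*(-33)) = sqrt(-2240371 + ((-11 + 400) - 4)*(-33)) = sqrt(-2240371 + (389 - 4)*(-33)) = sqrt(-2240371 + 385*(-33)) = sqrt(-2240371 - 12705) = sqrt(-2253076) = 2*I*sqrt(563269)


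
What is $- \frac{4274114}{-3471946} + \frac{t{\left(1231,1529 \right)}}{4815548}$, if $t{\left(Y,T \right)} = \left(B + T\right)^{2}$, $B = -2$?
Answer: $\frac{14338919149553}{8359661308204} \approx 1.7153$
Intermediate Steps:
$t{\left(Y,T \right)} = \left(-2 + T\right)^{2}$
$- \frac{4274114}{-3471946} + \frac{t{\left(1231,1529 \right)}}{4815548} = - \frac{4274114}{-3471946} + \frac{\left(-2 + 1529\right)^{2}}{4815548} = \left(-4274114\right) \left(- \frac{1}{3471946}\right) + 1527^{2} \cdot \frac{1}{4815548} = \frac{2137057}{1735973} + 2331729 \cdot \frac{1}{4815548} = \frac{2137057}{1735973} + \frac{2331729}{4815548} = \frac{14338919149553}{8359661308204}$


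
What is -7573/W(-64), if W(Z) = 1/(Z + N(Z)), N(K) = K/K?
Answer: 477099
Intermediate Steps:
N(K) = 1
W(Z) = 1/(1 + Z) (W(Z) = 1/(Z + 1) = 1/(1 + Z))
-7573/W(-64) = -7573/(1/(1 - 64)) = -7573/(1/(-63)) = -7573/(-1/63) = -7573*(-63) = 477099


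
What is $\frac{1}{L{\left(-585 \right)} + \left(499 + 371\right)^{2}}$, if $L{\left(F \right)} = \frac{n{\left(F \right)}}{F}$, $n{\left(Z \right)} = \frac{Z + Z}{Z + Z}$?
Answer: $\frac{585}{442786499} \approx 1.3212 \cdot 10^{-6}$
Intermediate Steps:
$n{\left(Z \right)} = 1$ ($n{\left(Z \right)} = \frac{2 Z}{2 Z} = 2 Z \frac{1}{2 Z} = 1$)
$L{\left(F \right)} = \frac{1}{F}$ ($L{\left(F \right)} = 1 \frac{1}{F} = \frac{1}{F}$)
$\frac{1}{L{\left(-585 \right)} + \left(499 + 371\right)^{2}} = \frac{1}{\frac{1}{-585} + \left(499 + 371\right)^{2}} = \frac{1}{- \frac{1}{585} + 870^{2}} = \frac{1}{- \frac{1}{585} + 756900} = \frac{1}{\frac{442786499}{585}} = \frac{585}{442786499}$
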